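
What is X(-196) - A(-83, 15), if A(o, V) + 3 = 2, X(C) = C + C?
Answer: -391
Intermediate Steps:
X(C) = 2*C
A(o, V) = -1 (A(o, V) = -3 + 2 = -1)
X(-196) - A(-83, 15) = 2*(-196) - 1*(-1) = -392 + 1 = -391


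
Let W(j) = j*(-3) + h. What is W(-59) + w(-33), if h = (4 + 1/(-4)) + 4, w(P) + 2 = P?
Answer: 599/4 ≈ 149.75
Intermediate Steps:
w(P) = -2 + P
h = 31/4 (h = (4 - ¼) + 4 = 15/4 + 4 = 31/4 ≈ 7.7500)
W(j) = 31/4 - 3*j (W(j) = j*(-3) + 31/4 = -3*j + 31/4 = 31/4 - 3*j)
W(-59) + w(-33) = (31/4 - 3*(-59)) + (-2 - 33) = (31/4 + 177) - 35 = 739/4 - 35 = 599/4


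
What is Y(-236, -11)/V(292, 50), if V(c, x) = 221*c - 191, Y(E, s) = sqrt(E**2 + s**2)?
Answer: sqrt(55817)/64341 ≈ 0.0036719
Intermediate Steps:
V(c, x) = -191 + 221*c
Y(-236, -11)/V(292, 50) = sqrt((-236)**2 + (-11)**2)/(-191 + 221*292) = sqrt(55696 + 121)/(-191 + 64532) = sqrt(55817)/64341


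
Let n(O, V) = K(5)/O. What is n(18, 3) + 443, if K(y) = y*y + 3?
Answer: 4001/9 ≈ 444.56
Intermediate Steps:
K(y) = 3 + y² (K(y) = y² + 3 = 3 + y²)
n(O, V) = 28/O (n(O, V) = (3 + 5²)/O = (3 + 25)/O = 28/O)
n(18, 3) + 443 = 28/18 + 443 = 28*(1/18) + 443 = 14/9 + 443 = 4001/9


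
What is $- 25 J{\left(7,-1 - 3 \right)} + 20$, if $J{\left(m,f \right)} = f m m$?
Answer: $4920$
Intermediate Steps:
$J{\left(m,f \right)} = f m^{2}$
$- 25 J{\left(7,-1 - 3 \right)} + 20 = - 25 \left(-1 - 3\right) 7^{2} + 20 = - 25 \left(\left(-4\right) 49\right) + 20 = \left(-25\right) \left(-196\right) + 20 = 4900 + 20 = 4920$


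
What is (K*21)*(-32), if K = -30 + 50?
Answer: -13440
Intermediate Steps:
K = 20
(K*21)*(-32) = (20*21)*(-32) = 420*(-32) = -13440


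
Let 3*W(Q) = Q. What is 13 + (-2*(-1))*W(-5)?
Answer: 29/3 ≈ 9.6667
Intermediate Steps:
W(Q) = Q/3
13 + (-2*(-1))*W(-5) = 13 + (-2*(-1))*((⅓)*(-5)) = 13 + 2*(-5/3) = 13 - 10/3 = 29/3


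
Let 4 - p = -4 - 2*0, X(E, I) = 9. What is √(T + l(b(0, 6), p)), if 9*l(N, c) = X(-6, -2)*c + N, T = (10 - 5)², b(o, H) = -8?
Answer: 17/3 ≈ 5.6667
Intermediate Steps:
T = 25 (T = 5² = 25)
p = 8 (p = 4 - (-4 - 2*0) = 4 - (-4 + 0) = 4 - 1*(-4) = 4 + 4 = 8)
l(N, c) = c + N/9 (l(N, c) = (9*c + N)/9 = (N + 9*c)/9 = c + N/9)
√(T + l(b(0, 6), p)) = √(25 + (8 + (⅑)*(-8))) = √(25 + (8 - 8/9)) = √(25 + 64/9) = √(289/9) = 17/3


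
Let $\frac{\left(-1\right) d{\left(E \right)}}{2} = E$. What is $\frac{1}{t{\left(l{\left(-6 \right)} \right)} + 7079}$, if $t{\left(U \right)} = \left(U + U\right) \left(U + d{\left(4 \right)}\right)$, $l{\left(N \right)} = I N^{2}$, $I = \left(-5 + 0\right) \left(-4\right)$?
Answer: $\frac{1}{1032359} \approx 9.6866 \cdot 10^{-7}$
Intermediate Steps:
$d{\left(E \right)} = - 2 E$
$I = 20$ ($I = \left(-5\right) \left(-4\right) = 20$)
$l{\left(N \right)} = 20 N^{2}$
$t{\left(U \right)} = 2 U \left(-8 + U\right)$ ($t{\left(U \right)} = \left(U + U\right) \left(U - 8\right) = 2 U \left(U - 8\right) = 2 U \left(-8 + U\right)$)
$\frac{1}{t{\left(l{\left(-6 \right)} \right)} + 7079} = \frac{1}{2 \cdot 20 \left(-6\right)^{2} \left(-8 + 20 \left(-6\right)^{2}\right) + 7079} = \frac{1}{2 \cdot 20 \cdot 36 \left(-8 + 20 \cdot 36\right) + 7079} = \frac{1}{2 \cdot 720 \left(-8 + 720\right) + 7079} = \frac{1}{2 \cdot 720 \cdot 712 + 7079} = \frac{1}{1025280 + 7079} = \frac{1}{1032359}$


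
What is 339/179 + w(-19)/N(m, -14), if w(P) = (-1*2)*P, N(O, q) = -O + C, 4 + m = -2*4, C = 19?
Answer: 17311/5549 ≈ 3.1197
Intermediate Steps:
m = -12 (m = -4 - 2*4 = -4 - 8 = -12)
N(O, q) = 19 - O (N(O, q) = -O + 19 = 19 - O)
w(P) = -2*P
339/179 + w(-19)/N(m, -14) = 339/179 + (-2*(-19))/(19 - 1*(-12)) = 339*(1/179) + 38/(19 + 12) = 339/179 + 38/31 = 17311/5549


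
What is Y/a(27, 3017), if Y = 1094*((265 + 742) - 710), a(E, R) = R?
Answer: 324918/3017 ≈ 107.70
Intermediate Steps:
Y = 324918 (Y = 1094*(1007 - 710) = 1094*297 = 324918)
Y/a(27, 3017) = 324918/3017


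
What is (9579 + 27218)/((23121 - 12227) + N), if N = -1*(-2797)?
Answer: 36797/13691 ≈ 2.6877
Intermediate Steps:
N = 2797
(9579 + 27218)/((23121 - 12227) + N) = (9579 + 27218)/((23121 - 12227) + 2797) = 36797/(10894 + 2797) = 36797/13691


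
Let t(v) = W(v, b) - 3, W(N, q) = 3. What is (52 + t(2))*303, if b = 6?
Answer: 15756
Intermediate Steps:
t(v) = 0 (t(v) = 3 - 3 = 0)
(52 + t(2))*303 = (52 + 0)*303 = 52*303 = 15756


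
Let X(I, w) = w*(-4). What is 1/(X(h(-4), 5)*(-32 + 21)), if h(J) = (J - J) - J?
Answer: 1/220 ≈ 0.0045455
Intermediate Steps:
h(J) = -J (h(J) = 0 - J = -J)
X(I, w) = -4*w
1/(X(h(-4), 5)*(-32 + 21)) = 1/((-4*5)*(-32 + 21)) = 1/(-20*(-11)) = 1/220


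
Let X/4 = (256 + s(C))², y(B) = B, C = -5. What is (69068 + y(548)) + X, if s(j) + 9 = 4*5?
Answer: 354772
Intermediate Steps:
s(j) = 11 (s(j) = -9 + 4*5 = -9 + 20 = 11)
X = 285156 (X = 4*(256 + 11)² = 4*267² = 4*71289 = 285156)
(69068 + y(548)) + X = (69068 + 548) + 285156 = 69616 + 285156 = 354772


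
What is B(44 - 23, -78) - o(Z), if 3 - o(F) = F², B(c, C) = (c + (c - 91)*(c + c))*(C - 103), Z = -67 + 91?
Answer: 528912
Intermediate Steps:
Z = 24
B(c, C) = (-103 + C)*(c + 2*c*(-91 + c)) (B(c, C) = (c + (-91 + c)*(2*c))*(-103 + C) = (c + 2*c*(-91 + c))*(-103 + C) = (-103 + C)*(c + 2*c*(-91 + c)))
o(F) = 3 - F²
B(44 - 23, -78) - o(Z) = (44 - 23)*(18643 - 206*(44 - 23) - 181*(-78) + 2*(-78)*(44 - 23)) - (3 - 1*24²) = 21*(18643 - 206*21 + 14118 + 2*(-78)*21) - (3 - 1*576) = 21*(18643 - 4326 + 14118 - 3276) - (3 - 576) = 21*25159 - 1*(-573) = 528339 + 573 = 528912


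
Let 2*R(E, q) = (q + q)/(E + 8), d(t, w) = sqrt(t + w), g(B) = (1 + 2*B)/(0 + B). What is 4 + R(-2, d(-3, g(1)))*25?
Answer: 4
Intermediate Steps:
g(B) = (1 + 2*B)/B
R(E, q) = q/(8 + E) (R(E, q) = ((q + q)/(E + 8))/2 = ((2*q)/(8 + E))/2 = (2*q/(8 + E))/2 = q/(8 + E))
4 + R(-2, d(-3, g(1)))*25 = 4 + (sqrt(-3 + (2 + 1/1))/(8 - 2))*25 = 4 + (sqrt(-3 + (2 + 1))/6)*25 = 4 + (sqrt(-3 + 3)*(1/6))*25 = 4 + (sqrt(0)*(1/6))*25 = 4 + (0*(1/6))*25 = 4 + 0*25 = 4 + 0 = 4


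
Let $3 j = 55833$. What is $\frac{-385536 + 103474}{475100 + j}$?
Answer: $- \frac{282062}{493711} \approx -0.57131$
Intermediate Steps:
$j = 18611$ ($j = \frac{1}{3} \cdot 55833 = 18611$)
$\frac{-385536 + 103474}{475100 + j} = \frac{-385536 + 103474}{475100 + 18611} = - \frac{282062}{493711}$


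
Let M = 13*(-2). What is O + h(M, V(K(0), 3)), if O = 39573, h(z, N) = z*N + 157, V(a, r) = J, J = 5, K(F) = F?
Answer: 39600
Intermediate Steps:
V(a, r) = 5
M = -26
h(z, N) = 157 + N*z (h(z, N) = N*z + 157 = 157 + N*z)
O + h(M, V(K(0), 3)) = 39573 + (157 + 5*(-26)) = 39573 + (157 - 130) = 39573 + 27 = 39600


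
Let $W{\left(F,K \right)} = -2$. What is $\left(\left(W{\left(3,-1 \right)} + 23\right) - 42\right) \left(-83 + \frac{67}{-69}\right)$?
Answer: $\frac{40558}{23} \approx 1763.4$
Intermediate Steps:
$\left(\left(W{\left(3,-1 \right)} + 23\right) - 42\right) \left(-83 + \frac{67}{-69}\right) = \left(\left(-2 + 23\right) - 42\right) \left(-83 + \frac{67}{-69}\right) = \left(21 - 42\right) \left(-83 + 67 \left(- \frac{1}{69}\right)\right) = - 21 \left(-83 - \frac{67}{69}\right) = \left(-21\right) \left(- \frac{5794}{69}\right) = \frac{40558}{23}$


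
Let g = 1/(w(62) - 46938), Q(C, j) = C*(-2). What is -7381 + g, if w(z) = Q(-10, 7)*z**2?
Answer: -221001901/29942 ≈ -7381.0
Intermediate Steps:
Q(C, j) = -2*C
w(z) = 20*z**2 (w(z) = (-2*(-10))*z**2 = 20*z**2)
g = 1/29942 (g = 1/(20*62**2 - 46938) = 1/(20*3844 - 46938) = 1/(76880 - 46938) = 1/29942 ≈ 3.3398e-5)
-7381 + g = -7381 + 1/29942 = -221001901/29942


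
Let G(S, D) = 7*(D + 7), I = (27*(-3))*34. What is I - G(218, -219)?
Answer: -1270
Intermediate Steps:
I = -2754 (I = -81*34 = -2754)
G(S, D) = 49 + 7*D (G(S, D) = 7*(7 + D) = 49 + 7*D)
I - G(218, -219) = -2754 - (49 + 7*(-219)) = -2754 - (49 - 1533) = -2754 - 1*(-1484) = -2754 + 1484 = -1270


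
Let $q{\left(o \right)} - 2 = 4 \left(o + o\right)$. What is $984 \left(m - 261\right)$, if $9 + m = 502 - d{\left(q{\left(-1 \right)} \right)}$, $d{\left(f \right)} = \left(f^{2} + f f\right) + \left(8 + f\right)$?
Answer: $155472$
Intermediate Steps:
$q{\left(o \right)} = 2 + 8 o$ ($q{\left(o \right)} = 2 + 4 \left(o + o\right) = 2 + 4 \cdot 2 o = 2 + 8 o$)
$d{\left(f \right)} = 8 + f + 2 f^{2}$ ($d{\left(f \right)} = \left(f^{2} + f^{2}\right) + \left(8 + f\right) = 2 f^{2} + \left(8 + f\right) = 8 + f + 2 f^{2}$)
$m = 419$ ($m = -9 - \left(-492 - 8 + 2 \left(2 + 8 \left(-1\right)\right)^{2}\right) = -9 + \left(502 - \left(8 + \left(2 - 8\right) + 2 \left(2 - 8\right)^{2}\right)\right) = -9 + \left(502 - \left(8 - 6 + 2 \left(-6\right)^{2}\right)\right) = -9 + \left(502 - \left(8 - 6 + 2 \cdot 36\right)\right) = -9 + \left(502 - \left(8 - 6 + 72\right)\right) = -9 + \left(502 - 74\right) = -9 + 428 = 419$)
$984 \left(m - 261\right) = 984 \left(419 - 261\right) = 984 \cdot 158 = 155472$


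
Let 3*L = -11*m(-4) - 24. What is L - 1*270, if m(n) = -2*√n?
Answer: -278 + 44*I/3 ≈ -278.0 + 14.667*I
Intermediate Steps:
L = -8 + 44*I/3 (L = (-(-22)*√(-4) - 24)/3 = (-(-22)*2*I - 24)/3 = (-(-44)*I - 24)/3 = (44*I - 24)/3 = (-24 + 44*I)/3 = -8 + 44*I/3 ≈ -8.0 + 14.667*I)
L - 1*270 = (-8 + 44*I/3) - 1*270 = (-8 + 44*I/3) - 270 = -278 + 44*I/3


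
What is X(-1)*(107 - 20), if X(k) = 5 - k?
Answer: 522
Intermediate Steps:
X(-1)*(107 - 20) = (5 - 1*(-1))*(107 - 20) = (5 + 1)*87 = 6*87 = 522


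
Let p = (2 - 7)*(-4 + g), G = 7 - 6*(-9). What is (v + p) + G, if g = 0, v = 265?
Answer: 346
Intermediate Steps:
G = 61 (G = 7 + 54 = 61)
p = 20 (p = (2 - 7)*(-4 + 0) = -5*(-4) = 20)
(v + p) + G = (265 + 20) + 61 = 285 + 61 = 346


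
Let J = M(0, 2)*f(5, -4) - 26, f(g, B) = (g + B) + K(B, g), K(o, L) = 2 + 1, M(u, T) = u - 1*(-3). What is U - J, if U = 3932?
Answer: 3946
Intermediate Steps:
M(u, T) = 3 + u (M(u, T) = u + 3 = 3 + u)
K(o, L) = 3
f(g, B) = 3 + B + g (f(g, B) = (g + B) + 3 = (B + g) + 3 = 3 + B + g)
J = -14 (J = (3 + 0)*(3 - 4 + 5) - 26 = 3*4 - 26 = 12 - 26 = -14)
U - J = 3932 - 1*(-14) = 3932 + 14 = 3946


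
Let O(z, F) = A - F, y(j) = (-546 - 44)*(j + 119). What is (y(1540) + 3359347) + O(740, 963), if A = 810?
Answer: 2380384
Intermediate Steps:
y(j) = -70210 - 590*j (y(j) = -590*(119 + j) = -70210 - 590*j)
O(z, F) = 810 - F
(y(1540) + 3359347) + O(740, 963) = ((-70210 - 590*1540) + 3359347) + (810 - 1*963) = ((-70210 - 908600) + 3359347) + (810 - 963) = (-978810 + 3359347) - 153 = 2380537 - 153 = 2380384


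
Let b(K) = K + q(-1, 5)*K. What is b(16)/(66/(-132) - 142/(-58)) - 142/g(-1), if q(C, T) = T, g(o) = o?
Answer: 21614/113 ≈ 191.27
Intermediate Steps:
b(K) = 6*K (b(K) = K + 5*K = 6*K)
b(16)/(66/(-132) - 142/(-58)) - 142/g(-1) = (6*16)/(66/(-132) - 142/(-58)) - 142/(-1) = 96/(66*(-1/132) - 142*(-1/58)) - 142*(-1) = 96/(-½ + 71/29) + 142 = 96/(113/58) + 142 = 96*(58/113) + 142 = 5568/113 + 142 = 21614/113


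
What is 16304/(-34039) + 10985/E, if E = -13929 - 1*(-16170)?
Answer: 337381151/76281399 ≈ 4.4229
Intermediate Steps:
E = 2241 (E = -13929 + 16170 = 2241)
16304/(-34039) + 10985/E = 16304/(-34039) + 10985/2241 = 16304*(-1/34039) + 10985*(1/2241) = -16304/34039 + 10985/2241 = 337381151/76281399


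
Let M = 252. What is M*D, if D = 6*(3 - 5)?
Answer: -3024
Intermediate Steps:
D = -12 (D = 6*(-2) = -12)
M*D = 252*(-12) = -3024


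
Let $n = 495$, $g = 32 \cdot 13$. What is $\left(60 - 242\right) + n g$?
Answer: $205738$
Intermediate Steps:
$g = 416$
$\left(60 - 242\right) + n g = \left(60 - 242\right) + 495 \cdot 416 = \left(60 - 242\right) + 205920 = -182 + 205920 = 205738$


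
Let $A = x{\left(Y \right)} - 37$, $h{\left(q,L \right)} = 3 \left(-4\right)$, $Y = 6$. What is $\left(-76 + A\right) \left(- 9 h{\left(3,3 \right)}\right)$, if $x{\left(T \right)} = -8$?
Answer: $-13068$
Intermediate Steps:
$h{\left(q,L \right)} = -12$
$A = -45$ ($A = -8 - 37 = -45$)
$\left(-76 + A\right) \left(- 9 h{\left(3,3 \right)}\right) = \left(-76 - 45\right) \left(\left(-9\right) \left(-12\right)\right) = \left(-121\right) 108 = -13068$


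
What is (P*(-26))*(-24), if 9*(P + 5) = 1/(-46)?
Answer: -215384/69 ≈ -3121.5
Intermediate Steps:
P = -2071/414 (P = -5 + (⅑)/(-46) = -5 + (⅑)*(-1/46) = -5 - 1/414 = -2071/414 ≈ -5.0024)
(P*(-26))*(-24) = -2071/414*(-26)*(-24) = (26923/207)*(-24) = -215384/69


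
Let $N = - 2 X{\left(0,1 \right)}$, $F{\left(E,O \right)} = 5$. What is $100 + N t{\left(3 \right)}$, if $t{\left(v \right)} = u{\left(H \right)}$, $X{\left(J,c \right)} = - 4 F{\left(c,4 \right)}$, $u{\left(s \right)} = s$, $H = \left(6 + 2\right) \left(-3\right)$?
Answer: $-860$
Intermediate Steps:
$H = -24$ ($H = 8 \left(-3\right) = -24$)
$X{\left(J,c \right)} = -20$ ($X{\left(J,c \right)} = \left(-4\right) 5 = -20$)
$t{\left(v \right)} = -24$
$N = 40$ ($N = \left(-2\right) \left(-20\right) = 40$)
$100 + N t{\left(3 \right)} = 100 + 40 \left(-24\right) = 100 - 960 = -860$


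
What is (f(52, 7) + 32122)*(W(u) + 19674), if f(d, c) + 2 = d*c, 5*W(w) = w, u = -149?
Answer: 3190610964/5 ≈ 6.3812e+8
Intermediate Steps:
W(w) = w/5
f(d, c) = -2 + c*d (f(d, c) = -2 + d*c = -2 + c*d)
(f(52, 7) + 32122)*(W(u) + 19674) = ((-2 + 7*52) + 32122)*((⅕)*(-149) + 19674) = ((-2 + 364) + 32122)*(-149/5 + 19674) = (362 + 32122)*(98221/5) = 32484*(98221/5) = 3190610964/5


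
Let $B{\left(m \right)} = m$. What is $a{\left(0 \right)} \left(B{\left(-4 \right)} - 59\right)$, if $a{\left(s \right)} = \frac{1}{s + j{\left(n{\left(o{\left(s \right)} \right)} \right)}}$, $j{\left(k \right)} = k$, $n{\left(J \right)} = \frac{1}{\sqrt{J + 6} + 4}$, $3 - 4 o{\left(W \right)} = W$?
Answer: $-252 - \frac{189 \sqrt{3}}{2} \approx -415.68$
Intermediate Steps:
$o{\left(W \right)} = \frac{3}{4} - \frac{W}{4}$
$n{\left(J \right)} = \frac{1}{4 + \sqrt{6 + J}}$ ($n{\left(J \right)} = \frac{1}{\sqrt{6 + J} + 4} = \frac{1}{4 + \sqrt{6 + J}}$)
$a{\left(s \right)} = \frac{1}{s + \frac{1}{4 + \sqrt{\frac{27}{4} - \frac{s}{4}}}}$ ($a{\left(s \right)} = \frac{1}{s + \frac{1}{4 + \sqrt{6 - \left(- \frac{3}{4} + \frac{s}{4}\right)}}} = \frac{1}{s + \frac{1}{4 + \sqrt{\frac{27}{4} - \frac{s}{4}}}}$)
$a{\left(0 \right)} \left(B{\left(-4 \right)} - 59\right) = \frac{8 + \sqrt{27 - 0}}{2 + 0 \left(8 + \sqrt{27 - 0}\right)} \left(-4 - 59\right) = \frac{8 + \sqrt{27 + 0}}{2 + 0 \left(8 + \sqrt{27 + 0}\right)} \left(-63\right) = \frac{8 + \sqrt{27}}{2 + 0 \left(8 + \sqrt{27}\right)} \left(-63\right) = \frac{8 + 3 \sqrt{3}}{2 + 0 \left(8 + 3 \sqrt{3}\right)} \left(-63\right) = \frac{8 + 3 \sqrt{3}}{2 + 0} \left(-63\right) = \frac{8 + 3 \sqrt{3}}{2} \left(-63\right) = \left(4 + \frac{3 \sqrt{3}}{2}\right) \left(-63\right) = -252 - \frac{189 \sqrt{3}}{2}$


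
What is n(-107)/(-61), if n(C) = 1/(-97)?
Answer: 1/5917 ≈ 0.00016900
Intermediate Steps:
n(C) = -1/97
n(-107)/(-61) = -1/97/(-61) = -1/61*(-1/97) = 1/5917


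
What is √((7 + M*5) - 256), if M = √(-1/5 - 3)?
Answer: √(-249 + 4*I*√5) ≈ 0.28336 + 15.782*I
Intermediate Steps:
M = 4*I*√5/5 (M = √(-1*⅕ - 3) = √(-⅕ - 3) = √(-16/5) = 4*I*√5/5 ≈ 1.7889*I)
√((7 + M*5) - 256) = √((7 + (4*I*√5/5)*5) - 256) = √((7 + 4*I*√5) - 256) = √(-249 + 4*I*√5)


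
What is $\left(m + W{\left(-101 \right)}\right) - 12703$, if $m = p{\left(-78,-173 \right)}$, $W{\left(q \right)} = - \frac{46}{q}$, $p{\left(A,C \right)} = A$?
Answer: $- \frac{1290835}{101} \approx -12781.0$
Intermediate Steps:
$m = -78$
$\left(m + W{\left(-101 \right)}\right) - 12703 = \left(-78 - \frac{46}{-101}\right) - 12703 = \left(-78 - - \frac{46}{101}\right) - 12703 = \left(-78 + \frac{46}{101}\right) - 12703 = - \frac{7832}{101} - 12703 = - \frac{1290835}{101}$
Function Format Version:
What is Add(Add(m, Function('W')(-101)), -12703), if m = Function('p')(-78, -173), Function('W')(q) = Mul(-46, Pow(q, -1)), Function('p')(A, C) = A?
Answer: Rational(-1290835, 101) ≈ -12781.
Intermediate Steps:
m = -78
Add(Add(m, Function('W')(-101)), -12703) = Add(Add(-78, Mul(-46, Pow(-101, -1))), -12703) = Add(Add(-78, Mul(-46, Rational(-1, 101))), -12703) = Add(Add(-78, Rational(46, 101)), -12703) = Add(Rational(-7832, 101), -12703) = Rational(-1290835, 101)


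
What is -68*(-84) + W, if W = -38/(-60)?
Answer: 171379/30 ≈ 5712.6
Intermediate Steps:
W = 19/30 (W = -38*(-1/60) = 19/30 ≈ 0.63333)
-68*(-84) + W = -68*(-84) + 19/30 = 5712 + 19/30 = 171379/30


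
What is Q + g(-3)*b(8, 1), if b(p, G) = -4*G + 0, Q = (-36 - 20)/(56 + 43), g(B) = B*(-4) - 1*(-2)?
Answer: -5600/99 ≈ -56.566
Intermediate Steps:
g(B) = 2 - 4*B (g(B) = -4*B + 2 = 2 - 4*B)
Q = -56/99 ≈ -0.56566
b(p, G) = -4*G
Q + g(-3)*b(8, 1) = -56/99 + (2 - 4*(-3))*(-4*1) = -56/99 + (2 + 12)*(-4) = -56/99 + 14*(-4) = -56/99 - 56 = -5600/99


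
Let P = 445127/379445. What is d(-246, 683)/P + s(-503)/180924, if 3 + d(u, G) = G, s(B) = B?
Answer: 46682256983519/80534157348 ≈ 579.66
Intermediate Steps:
d(u, G) = -3 + G
P = 445127/379445 (P = 445127*(1/379445) = 445127/379445 ≈ 1.1731)
d(-246, 683)/P + s(-503)/180924 = (-3 + 683)/(445127/379445) - 503/180924 = 680*(379445/445127) - 503*1/180924 = 258022600/445127 - 503/180924 = 46682256983519/80534157348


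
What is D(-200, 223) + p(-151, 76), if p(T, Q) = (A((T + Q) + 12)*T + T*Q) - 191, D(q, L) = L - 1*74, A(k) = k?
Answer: -2005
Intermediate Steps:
D(q, L) = -74 + L (D(q, L) = L - 74 = -74 + L)
p(T, Q) = -191 + Q*T + T*(12 + Q + T) (p(T, Q) = (((T + Q) + 12)*T + T*Q) - 191 = (((Q + T) + 12)*T + Q*T) - 191 = ((12 + Q + T)*T + Q*T) - 191 = (T*(12 + Q + T) + Q*T) - 191 = (Q*T + T*(12 + Q + T)) - 191 = -191 + Q*T + T*(12 + Q + T))
D(-200, 223) + p(-151, 76) = (-74 + 223) + (-191 + 76*(-151) - 151*(12 + 76 - 151)) = 149 + (-191 - 11476 - 151*(-63)) = 149 + (-191 - 11476 + 9513) = 149 - 2154 = -2005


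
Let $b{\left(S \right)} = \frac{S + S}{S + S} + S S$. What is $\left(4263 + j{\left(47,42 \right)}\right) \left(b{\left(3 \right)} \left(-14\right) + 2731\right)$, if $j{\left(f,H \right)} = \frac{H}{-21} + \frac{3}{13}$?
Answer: $\frac{143531036}{13} \approx 1.1041 \cdot 10^{7}$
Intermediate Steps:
$b{\left(S \right)} = 1 + S^{2}$ ($b{\left(S \right)} = \frac{2 S}{2 S} + S^{2} = 2 S \frac{1}{2 S} + S^{2} = 1 + S^{2}$)
$j{\left(f,H \right)} = \frac{3}{13} - \frac{H}{21}$ ($j{\left(f,H \right)} = H \left(- \frac{1}{21}\right) + 3 \cdot \frac{1}{13} = - \frac{H}{21} + \frac{3}{13} = \frac{3}{13} - \frac{H}{21}$)
$\left(4263 + j{\left(47,42 \right)}\right) \left(b{\left(3 \right)} \left(-14\right) + 2731\right) = \left(4263 + \left(\frac{3}{13} - 2\right)\right) \left(\left(1 + 3^{2}\right) \left(-14\right) + 2731\right) = \left(4263 + \left(\frac{3}{13} - 2\right)\right) \left(\left(1 + 9\right) \left(-14\right) + 2731\right) = \left(4263 - \frac{23}{13}\right) \left(10 \left(-14\right) + 2731\right) = \frac{55396 \left(-140 + 2731\right)}{13} = \frac{55396}{13} \cdot 2591 = \frac{143531036}{13}$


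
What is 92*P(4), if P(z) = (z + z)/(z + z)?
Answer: 92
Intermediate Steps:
P(z) = 1 (P(z) = (2*z)/((2*z)) = (2*z)*(1/(2*z)) = 1)
92*P(4) = 92*1 = 92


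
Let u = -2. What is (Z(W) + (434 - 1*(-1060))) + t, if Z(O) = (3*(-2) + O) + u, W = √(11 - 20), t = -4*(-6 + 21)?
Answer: 1426 + 3*I ≈ 1426.0 + 3.0*I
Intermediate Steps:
t = -60 (t = -4*15 = -60)
W = 3*I (W = √(-9) = 3*I ≈ 3.0*I)
Z(O) = -8 + O (Z(O) = (3*(-2) + O) - 2 = (-6 + O) - 2 = -8 + O)
(Z(W) + (434 - 1*(-1060))) + t = ((-8 + 3*I) + (434 - 1*(-1060))) - 60 = ((-8 + 3*I) + (434 + 1060)) - 60 = ((-8 + 3*I) + 1494) - 60 = (1486 + 3*I) - 60 = 1426 + 3*I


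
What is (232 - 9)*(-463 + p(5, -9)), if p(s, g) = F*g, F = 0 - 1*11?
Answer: -81172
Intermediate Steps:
F = -11 (F = 0 - 11 = -11)
p(s, g) = -11*g
(232 - 9)*(-463 + p(5, -9)) = (232 - 9)*(-463 - 11*(-9)) = 223*(-463 + 99) = 223*(-364) = -81172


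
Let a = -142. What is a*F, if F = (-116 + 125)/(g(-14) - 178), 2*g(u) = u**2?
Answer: 639/40 ≈ 15.975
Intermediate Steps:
g(u) = u**2/2
F = -9/80 (F = (-116 + 125)/((1/2)*(-14)**2 - 178) = 9/((1/2)*196 - 178) = 9/(98 - 178) = 9/(-80) = 9*(-1/80) = -9/80 ≈ -0.11250)
a*F = -142*(-9/80) = 639/40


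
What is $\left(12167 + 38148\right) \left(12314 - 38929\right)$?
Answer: $-1339133725$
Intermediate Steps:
$\left(12167 + 38148\right) \left(12314 - 38929\right) = 50315 \left(-26615\right) = -1339133725$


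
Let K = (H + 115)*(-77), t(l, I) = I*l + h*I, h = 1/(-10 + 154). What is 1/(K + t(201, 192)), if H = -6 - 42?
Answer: 3/100303 ≈ 2.9909e-5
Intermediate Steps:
h = 1/144 ≈ 0.0069444
t(l, I) = I/144 + I*l (t(l, I) = I*l + I/144 = I/144 + I*l)
H = -48
K = -5159 (K = (-48 + 115)*(-77) = 67*(-77) = -5159)
1/(K + t(201, 192)) = 1/(-5159 + 192*(1/144 + 201)) = 1/(-5159 + 192*(28945/144)) = 1/(-5159 + 115780/3) = 1/(100303/3) = 3/100303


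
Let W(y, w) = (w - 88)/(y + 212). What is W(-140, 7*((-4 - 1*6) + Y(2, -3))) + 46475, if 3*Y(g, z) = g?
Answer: 2509535/54 ≈ 46473.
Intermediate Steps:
Y(g, z) = g/3
W(y, w) = (-88 + w)/(212 + y)
W(-140, 7*((-4 - 1*6) + Y(2, -3))) + 46475 = (-88 + 7*((-4 - 1*6) + (1/3)*2))/(212 - 140) + 46475 = (-88 + 7*((-4 - 6) + 2/3))/72 + 46475 = (-88 + 7*(-10 + 2/3))/72 + 46475 = (-88 + 7*(-28/3))/72 + 46475 = (-88 - 196/3)/72 + 46475 = (1/72)*(-460/3) + 46475 = -115/54 + 46475 = 2509535/54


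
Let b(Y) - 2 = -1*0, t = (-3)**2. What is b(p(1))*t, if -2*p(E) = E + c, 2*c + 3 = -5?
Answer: 18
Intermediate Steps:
t = 9
c = -4 (c = -3/2 + (1/2)*(-5) = -3/2 - 5/2 = -4)
p(E) = 2 - E/2 (p(E) = -(E - 4)/2 = -(-4 + E)/2 = 2 - E/2)
b(Y) = 2 (b(Y) = 2 - 1*0 = 2 + 0 = 2)
b(p(1))*t = 2*9 = 18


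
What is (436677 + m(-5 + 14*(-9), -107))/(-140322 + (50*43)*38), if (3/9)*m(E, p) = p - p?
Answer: -436677/58622 ≈ -7.4490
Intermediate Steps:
m(E, p) = 0 (m(E, p) = 3*(p - p) = 3*0 = 0)
(436677 + m(-5 + 14*(-9), -107))/(-140322 + (50*43)*38) = (436677 + 0)/(-140322 + (50*43)*38) = 436677/(-140322 + 2150*38) = 436677/(-140322 + 81700) = 436677/(-58622) = 436677*(-1/58622) = -436677/58622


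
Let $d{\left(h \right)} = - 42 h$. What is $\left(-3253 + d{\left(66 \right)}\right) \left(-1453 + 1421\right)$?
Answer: $192800$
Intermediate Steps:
$\left(-3253 + d{\left(66 \right)}\right) \left(-1453 + 1421\right) = \left(-3253 - 2772\right) \left(-1453 + 1421\right) = \left(-3253 - 2772\right) \left(-32\right) = \left(-6025\right) \left(-32\right) = 192800$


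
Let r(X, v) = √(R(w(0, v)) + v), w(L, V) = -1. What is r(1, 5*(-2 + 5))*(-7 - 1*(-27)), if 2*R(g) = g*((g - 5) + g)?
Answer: 10*√74 ≈ 86.023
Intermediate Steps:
R(g) = g*(-5 + 2*g)/2 (R(g) = (g*((g - 5) + g))/2 = (g*((-5 + g) + g))/2 = (g*(-5 + 2*g))/2 = g*(-5 + 2*g)/2)
r(X, v) = √(7/2 + v) (r(X, v) = √((½)*(-1)*(-5 + 2*(-1)) + v) = √((½)*(-1)*(-5 - 2) + v) = √((½)*(-1)*(-7) + v) = √(7/2 + v))
r(1, 5*(-2 + 5))*(-7 - 1*(-27)) = (√(14 + 4*(5*(-2 + 5)))/2)*(-7 - 1*(-27)) = (√(14 + 4*(5*3))/2)*(-7 + 27) = (√(14 + 4*15)/2)*20 = (√(14 + 60)/2)*20 = (√74/2)*20 = 10*√74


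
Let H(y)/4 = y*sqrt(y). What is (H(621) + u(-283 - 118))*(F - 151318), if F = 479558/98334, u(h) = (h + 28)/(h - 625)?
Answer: -2774975397971/50445342 - 684444334084*sqrt(69)/607 ≈ -9.3665e+9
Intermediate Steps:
u(h) = (28 + h)/(-625 + h)
H(y) = 4*y**(3/2) (H(y) = 4*(y*sqrt(y)) = 4*y**(3/2))
F = 239779/49167 (F = 479558*(1/98334) = 239779/49167 ≈ 4.8768)
(H(621) + u(-283 - 118))*(F - 151318) = (4*621**(3/2) + (28 + (-283 - 118))/(-625 + (-283 - 118)))*(239779/49167 - 151318) = (4*(1863*sqrt(69)) + (28 - 401)/(-625 - 401))*(-7439612327/49167) = (7452*sqrt(69) - 373/(-1026))*(-7439612327/49167) = (7452*sqrt(69) - 1/1026*(-373))*(-7439612327/49167) = (7452*sqrt(69) + 373/1026)*(-7439612327/49167) = (373/1026 + 7452*sqrt(69))*(-7439612327/49167) = -2774975397971/50445342 - 684444334084*sqrt(69)/607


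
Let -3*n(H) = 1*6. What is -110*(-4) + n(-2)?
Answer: 438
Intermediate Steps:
n(H) = -2 (n(H) = -6/3 = -⅓*6 = -2)
-110*(-4) + n(-2) = -110*(-4) - 2 = 440 - 2 = 438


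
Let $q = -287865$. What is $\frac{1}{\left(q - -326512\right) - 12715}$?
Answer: $\frac{1}{25932} \approx 3.8562 \cdot 10^{-5}$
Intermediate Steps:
$\frac{1}{\left(q - -326512\right) - 12715} = \frac{1}{\left(-287865 - -326512\right) - 12715} = \frac{1}{\left(-287865 + 326512\right) - 12715} = \frac{1}{38647 - 12715} = \frac{1}{25932}$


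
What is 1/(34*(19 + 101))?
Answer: 1/4080 ≈ 0.00024510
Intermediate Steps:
1/(34*(19 + 101)) = 1/(34*120) = 1/4080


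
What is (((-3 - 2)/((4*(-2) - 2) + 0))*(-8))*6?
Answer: -24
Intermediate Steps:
(((-3 - 2)/((4*(-2) - 2) + 0))*(-8))*6 = (-5/((-8 - 2) + 0)*(-8))*6 = (-5/(-10 + 0)*(-8))*6 = (-5/(-10)*(-8))*6 = (-5*(-⅒)*(-8))*6 = ((½)*(-8))*6 = -4*6 = -24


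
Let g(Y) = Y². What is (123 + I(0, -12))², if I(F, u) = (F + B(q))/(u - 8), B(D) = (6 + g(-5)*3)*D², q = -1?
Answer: 5659641/400 ≈ 14149.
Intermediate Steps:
B(D) = 81*D² (B(D) = (6 + (-5)²*3)*D² = (6 + 25*3)*D² = (6 + 75)*D² = 81*D²)
I(F, u) = (81 + F)/(-8 + u) (I(F, u) = (F + 81*(-1)²)/(u - 8) = (F + 81*1)/(-8 + u) = (F + 81)/(-8 + u) = (81 + F)/(-8 + u))
(123 + I(0, -12))² = (123 + (81 + 0)/(-8 - 12))² = (123 + 81/(-20))² = (123 - 1/20*81)² = (123 - 81/20)² = (2379/20)² = 5659641/400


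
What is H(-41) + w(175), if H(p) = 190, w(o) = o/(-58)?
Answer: 10845/58 ≈ 186.98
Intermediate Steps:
w(o) = -o/58 (w(o) = o*(-1/58) = -o/58)
H(-41) + w(175) = 190 - 1/58*175 = 190 - 175/58 = 10845/58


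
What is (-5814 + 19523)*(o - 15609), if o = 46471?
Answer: 423087158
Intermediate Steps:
(-5814 + 19523)*(o - 15609) = (-5814 + 19523)*(46471 - 15609) = 13709*30862 = 423087158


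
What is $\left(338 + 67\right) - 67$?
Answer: $338$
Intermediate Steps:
$\left(338 + 67\right) - 67 = 405 - 67 = 338$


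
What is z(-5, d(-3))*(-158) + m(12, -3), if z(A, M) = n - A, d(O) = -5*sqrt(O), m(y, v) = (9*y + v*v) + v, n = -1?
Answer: -518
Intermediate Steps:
m(y, v) = v + v**2 + 9*y (m(y, v) = (9*y + v**2) + v = (v**2 + 9*y) + v = v + v**2 + 9*y)
z(A, M) = -1 - A
z(-5, d(-3))*(-158) + m(12, -3) = (-1 - 1*(-5))*(-158) + (-3 + (-3)**2 + 9*12) = (-1 + 5)*(-158) + (-3 + 9 + 108) = 4*(-158) + 114 = -632 + 114 = -518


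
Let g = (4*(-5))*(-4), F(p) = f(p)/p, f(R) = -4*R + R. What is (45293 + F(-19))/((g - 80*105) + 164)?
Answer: -22645/4078 ≈ -5.5530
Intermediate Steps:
f(R) = -3*R
F(p) = -3 (F(p) = (-3*p)/p = -3)
g = 80 (g = -20*(-4) = 80)
(45293 + F(-19))/((g - 80*105) + 164) = (45293 - 3)/((80 - 80*105) + 164) = 45290/((80 - 8400) + 164) = 45290/(-8320 + 164) = 45290/(-8156) = 45290*(-1/8156) = -22645/4078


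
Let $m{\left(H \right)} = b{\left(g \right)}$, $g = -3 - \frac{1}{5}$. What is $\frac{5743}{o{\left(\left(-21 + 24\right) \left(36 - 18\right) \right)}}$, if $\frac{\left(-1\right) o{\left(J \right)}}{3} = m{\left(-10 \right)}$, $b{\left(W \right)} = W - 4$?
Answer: $\frac{28715}{108} \approx 265.88$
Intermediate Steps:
$g = - \frac{16}{5}$ ($g = -3 - \frac{1}{5} = - \frac{16}{5} \approx -3.2$)
$b{\left(W \right)} = -4 + W$ ($b{\left(W \right)} = W - 4 = -4 + W$)
$m{\left(H \right)} = - \frac{36}{5}$ ($m{\left(H \right)} = -4 - \frac{16}{5} = - \frac{36}{5}$)
$o{\left(J \right)} = \frac{108}{5}$ ($o{\left(J \right)} = \left(-3\right) \left(- \frac{36}{5}\right) = \frac{108}{5}$)
$\frac{5743}{o{\left(\left(-21 + 24\right) \left(36 - 18\right) \right)}} = \frac{5743}{\frac{108}{5}} = 5743 \cdot \frac{5}{108} = \frac{28715}{108}$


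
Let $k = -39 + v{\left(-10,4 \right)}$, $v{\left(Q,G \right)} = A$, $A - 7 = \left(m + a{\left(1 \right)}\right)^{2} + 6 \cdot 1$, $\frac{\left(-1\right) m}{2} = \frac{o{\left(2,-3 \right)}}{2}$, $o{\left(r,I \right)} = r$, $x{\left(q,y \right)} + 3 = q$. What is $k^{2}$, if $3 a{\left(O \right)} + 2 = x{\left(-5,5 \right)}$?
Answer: $\frac{484}{81} \approx 5.9753$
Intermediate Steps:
$x{\left(q,y \right)} = -3 + q$
$a{\left(O \right)} = - \frac{10}{3}$ ($a{\left(O \right)} = - \frac{2}{3} + \frac{-3 - 5}{3} = - \frac{2}{3} + \frac{1}{3} \left(-8\right) = - \frac{2}{3} - \frac{8}{3} = - \frac{10}{3}$)
$m = -2$ ($m = - 2 \cdot \frac{2}{2} = - 2 \cdot 2 \cdot \frac{1}{2} = \left(-2\right) 1 = -2$)
$A = \frac{373}{9}$ ($A = 7 + \left(\left(-2 - \frac{10}{3}\right)^{2} + 6 \cdot 1\right) = 7 + \left(\left(- \frac{16}{3}\right)^{2} + 6\right) = 7 + \left(\frac{256}{9} + 6\right) = 7 + \frac{310}{9} = \frac{373}{9} \approx 41.444$)
$v{\left(Q,G \right)} = \frac{373}{9}$
$k = \frac{22}{9}$ ($k = -39 + \frac{373}{9} = \frac{22}{9} \approx 2.4444$)
$k^{2} = \left(\frac{22}{9}\right)^{2} = \frac{484}{81}$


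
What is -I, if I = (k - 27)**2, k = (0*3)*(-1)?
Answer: -729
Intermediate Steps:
k = 0 (k = 0*(-1) = 0)
I = 729 (I = (0 - 27)**2 = (-27)**2 = 729)
-I = -1*729 = -729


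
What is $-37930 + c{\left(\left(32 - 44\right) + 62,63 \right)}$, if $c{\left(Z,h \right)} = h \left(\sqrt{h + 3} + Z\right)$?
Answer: $-34780 + 63 \sqrt{66} \approx -34268.0$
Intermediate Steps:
$c{\left(Z,h \right)} = h \left(Z + \sqrt{3 + h}\right)$ ($c{\left(Z,h \right)} = h \left(\sqrt{3 + h} + Z\right) = h \left(Z + \sqrt{3 + h}\right)$)
$-37930 + c{\left(\left(32 - 44\right) + 62,63 \right)} = -37930 + 63 \left(\left(\left(32 - 44\right) + 62\right) + \sqrt{3 + 63}\right) = -37930 + 63 \left(\left(-12 + 62\right) + \sqrt{66}\right) = -37930 + 63 \left(50 + \sqrt{66}\right) = -37930 + \left(3150 + 63 \sqrt{66}\right) = -34780 + 63 \sqrt{66}$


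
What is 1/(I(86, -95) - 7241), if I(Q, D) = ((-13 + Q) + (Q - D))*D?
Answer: -1/31371 ≈ -3.1877e-5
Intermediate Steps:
I(Q, D) = D*(-13 - D + 2*Q) (I(Q, D) = (-13 - D + 2*Q)*D = D*(-13 - D + 2*Q))
1/(I(86, -95) - 7241) = 1/(-95*(-13 - 1*(-95) + 2*86) - 7241) = 1/(-95*(-13 + 95 + 172) - 7241) = 1/(-95*254 - 7241) = 1/(-24130 - 7241) = 1/(-31371) = -1/31371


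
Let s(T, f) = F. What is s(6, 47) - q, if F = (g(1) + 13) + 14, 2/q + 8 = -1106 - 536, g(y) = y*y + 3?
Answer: 25576/825 ≈ 31.001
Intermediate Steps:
g(y) = 3 + y² (g(y) = y² + 3 = 3 + y²)
q = -1/825 (q = 2/(-8 + (-1106 - 536)) = 2/(-8 - 1642) = 2/(-1650) = 2*(-1/1650) = -1/825 ≈ -0.0012121)
F = 31 (F = ((3 + 1²) + 13) + 14 = ((3 + 1) + 13) + 14 = (4 + 13) + 14 = 17 + 14 = 31)
s(T, f) = 31
s(6, 47) - q = 31 - 1*(-1/825) = 31 + 1/825 = 25576/825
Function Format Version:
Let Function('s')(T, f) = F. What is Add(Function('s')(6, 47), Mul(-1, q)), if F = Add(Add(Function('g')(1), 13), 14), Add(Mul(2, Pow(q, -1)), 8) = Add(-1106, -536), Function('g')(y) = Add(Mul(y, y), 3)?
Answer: Rational(25576, 825) ≈ 31.001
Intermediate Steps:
Function('g')(y) = Add(3, Pow(y, 2)) (Function('g')(y) = Add(Pow(y, 2), 3) = Add(3, Pow(y, 2)))
q = Rational(-1, 825) (q = Mul(2, Pow(Add(-8, Add(-1106, -536)), -1)) = Mul(2, Pow(Add(-8, -1642), -1)) = Mul(2, Pow(-1650, -1)) = Mul(2, Rational(-1, 1650)) = Rational(-1, 825) ≈ -0.0012121)
F = 31 (F = Add(Add(Add(3, Pow(1, 2)), 13), 14) = Add(Add(Add(3, 1), 13), 14) = Add(Add(4, 13), 14) = Add(17, 14) = 31)
Function('s')(T, f) = 31
Add(Function('s')(6, 47), Mul(-1, q)) = Add(31, Mul(-1, Rational(-1, 825))) = Add(31, Rational(1, 825)) = Rational(25576, 825)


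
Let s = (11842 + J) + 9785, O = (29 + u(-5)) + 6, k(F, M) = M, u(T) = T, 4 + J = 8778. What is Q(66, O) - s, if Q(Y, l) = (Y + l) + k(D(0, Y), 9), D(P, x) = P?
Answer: -30296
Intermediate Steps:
J = 8774 (J = -4 + 8778 = 8774)
O = 30 (O = (29 - 5) + 6 = 24 + 6 = 30)
Q(Y, l) = 9 + Y + l (Q(Y, l) = (Y + l) + 9 = 9 + Y + l)
s = 30401 (s = (11842 + 8774) + 9785 = 20616 + 9785 = 30401)
Q(66, O) - s = (9 + 66 + 30) - 1*30401 = 105 - 30401 = -30296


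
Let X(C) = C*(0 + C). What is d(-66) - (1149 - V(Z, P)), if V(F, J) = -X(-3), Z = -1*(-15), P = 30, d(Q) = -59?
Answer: -1217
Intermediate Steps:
X(C) = C**2 (X(C) = C*C = C**2)
Z = 15
V(F, J) = -9 (V(F, J) = -1*(-3)**2 = -1*9 = -9)
d(-66) - (1149 - V(Z, P)) = -59 - (1149 - 1*(-9)) = -59 - (1149 + 9) = -59 - 1*1158 = -59 - 1158 = -1217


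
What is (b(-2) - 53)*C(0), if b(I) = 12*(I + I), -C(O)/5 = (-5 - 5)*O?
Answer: 0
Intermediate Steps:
C(O) = 50*O (C(O) = -5*(-5 - 5)*O = -(-50)*O = 50*O)
b(I) = 24*I (b(I) = 12*(2*I) = 24*I)
(b(-2) - 53)*C(0) = (24*(-2) - 53)*(50*0) = (-48 - 53)*0 = -101*0 = 0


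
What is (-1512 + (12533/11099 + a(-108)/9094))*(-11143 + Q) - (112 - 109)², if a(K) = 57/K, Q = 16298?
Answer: -28300741713687299/3633635016 ≈ -7.7885e+6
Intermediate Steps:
(-1512 + (12533/11099 + a(-108)/9094))*(-11143 + Q) - (112 - 109)² = (-1512 + (12533/11099 + (57/(-108))/9094))*(-11143 + 16298) - (112 - 109)² = (-1512 + (12533*(1/11099) + (57*(-1/108))*(1/9094)))*5155 - 1*3² = (-1512 + (12533/11099 - 19/36*1/9094))*5155 - 1*9 = (-1512 + (12533/11099 - 19/327384))*5155 - 9 = (-1512 + 4102892791/3633635016)*5155 - 9 = -5489953251401/3633635016*5155 - 9 = -28300709010972155/3633635016 - 9 = -28300741713687299/3633635016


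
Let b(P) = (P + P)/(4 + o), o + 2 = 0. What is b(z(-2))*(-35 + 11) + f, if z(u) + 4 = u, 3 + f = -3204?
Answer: -3063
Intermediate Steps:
f = -3207 (f = -3 - 3204 = -3207)
o = -2 (o = -2 + 0 = -2)
z(u) = -4 + u
b(P) = P (b(P) = (P + P)/(4 - 2) = (2*P)/2 = (2*P)*(1/2) = P)
b(z(-2))*(-35 + 11) + f = (-4 - 2)*(-35 + 11) - 3207 = -6*(-24) - 3207 = 144 - 3207 = -3063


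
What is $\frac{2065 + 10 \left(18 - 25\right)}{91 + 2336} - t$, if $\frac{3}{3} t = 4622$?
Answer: $- \frac{3738533}{809} \approx -4621.2$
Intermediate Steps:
$t = 4622$
$\frac{2065 + 10 \left(18 - 25\right)}{91 + 2336} - t = \frac{2065 + 10 \left(18 - 25\right)}{91 + 2336} - 4622 = \frac{2065 + 10 \left(-7\right)}{2427} - 4622 = \left(2065 - 70\right) \frac{1}{2427} - 4622 = 1995 \cdot \frac{1}{2427} - 4622 = \frac{665}{809} - 4622 = - \frac{3738533}{809}$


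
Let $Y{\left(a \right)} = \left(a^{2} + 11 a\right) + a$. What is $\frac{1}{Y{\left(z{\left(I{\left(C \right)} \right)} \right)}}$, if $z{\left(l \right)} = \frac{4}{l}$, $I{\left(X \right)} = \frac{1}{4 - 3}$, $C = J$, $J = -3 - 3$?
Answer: $\frac{1}{64} \approx 0.015625$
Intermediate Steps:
$J = -6$
$C = -6$
$I{\left(X \right)} = 1$ ($I{\left(X \right)} = 1^{-1} = 1$)
$Y{\left(a \right)} = a^{2} + 12 a$
$\frac{1}{Y{\left(z{\left(I{\left(C \right)} \right)} \right)}} = \frac{1}{\frac{4}{1} \left(12 + \frac{4}{1}\right)} = \frac{1}{4 \cdot 1 \left(12 + 4 \cdot 1\right)} = \frac{1}{4 \left(12 + 4\right)} = \frac{1}{4 \cdot 16} = \frac{1}{64}$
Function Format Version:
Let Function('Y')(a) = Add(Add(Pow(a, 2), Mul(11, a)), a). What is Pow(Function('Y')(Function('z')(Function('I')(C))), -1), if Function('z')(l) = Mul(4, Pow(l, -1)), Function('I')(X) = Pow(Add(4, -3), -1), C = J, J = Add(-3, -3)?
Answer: Rational(1, 64) ≈ 0.015625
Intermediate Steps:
J = -6
C = -6
Function('I')(X) = 1 (Function('I')(X) = Pow(1, -1) = 1)
Function('Y')(a) = Add(Pow(a, 2), Mul(12, a))
Pow(Function('Y')(Function('z')(Function('I')(C))), -1) = Pow(Mul(Mul(4, Pow(1, -1)), Add(12, Mul(4, Pow(1, -1)))), -1) = Pow(Mul(Mul(4, 1), Add(12, Mul(4, 1))), -1) = Pow(Mul(4, Add(12, 4)), -1) = Pow(Mul(4, 16), -1) = Pow(64, -1) = Rational(1, 64)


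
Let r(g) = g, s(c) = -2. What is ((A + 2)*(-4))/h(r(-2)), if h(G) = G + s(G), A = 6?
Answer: 8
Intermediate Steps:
h(G) = -2 + G (h(G) = G - 2 = -2 + G)
((A + 2)*(-4))/h(r(-2)) = ((6 + 2)*(-4))/(-2 - 2) = (8*(-4))/(-4) = -¼*(-32) = 8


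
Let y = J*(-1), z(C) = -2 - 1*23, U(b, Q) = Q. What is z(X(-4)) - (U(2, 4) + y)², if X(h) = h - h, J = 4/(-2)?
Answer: -61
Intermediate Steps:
J = -2 (J = 4*(-½) = -2)
X(h) = 0
z(C) = -25 (z(C) = -2 - 23 = -25)
y = 2 (y = -2*(-1) = 2)
z(X(-4)) - (U(2, 4) + y)² = -25 - (4 + 2)² = -25 - 1*6² = -25 - 1*36 = -25 - 36 = -61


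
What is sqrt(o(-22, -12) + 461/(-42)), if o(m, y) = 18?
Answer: sqrt(12390)/42 ≈ 2.6502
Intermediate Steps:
sqrt(o(-22, -12) + 461/(-42)) = sqrt(18 + 461/(-42)) = sqrt(18 + 461*(-1/42)) = sqrt(18 - 461/42) = sqrt(295/42) = sqrt(12390)/42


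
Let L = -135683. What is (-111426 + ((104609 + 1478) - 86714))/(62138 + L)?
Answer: 92053/73545 ≈ 1.2517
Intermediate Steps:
(-111426 + ((104609 + 1478) - 86714))/(62138 + L) = (-111426 + ((104609 + 1478) - 86714))/(62138 - 135683) = (-111426 + (106087 - 86714))/(-73545) = (-111426 + 19373)*(-1/73545) = -92053*(-1/73545) = 92053/73545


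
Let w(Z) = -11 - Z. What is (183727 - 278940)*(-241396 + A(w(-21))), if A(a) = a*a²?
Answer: 22888824348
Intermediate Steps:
A(a) = a³
(183727 - 278940)*(-241396 + A(w(-21))) = (183727 - 278940)*(-241396 + (-11 - 1*(-21))³) = -95213*(-241396 + (-11 + 21)³) = -95213*(-241396 + 10³) = -95213*(-241396 + 1000) = -95213*(-240396) = 22888824348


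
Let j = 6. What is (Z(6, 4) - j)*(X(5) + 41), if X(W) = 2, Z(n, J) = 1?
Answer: -215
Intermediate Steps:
(Z(6, 4) - j)*(X(5) + 41) = (1 - 1*6)*(2 + 41) = (1 - 6)*43 = -5*43 = -215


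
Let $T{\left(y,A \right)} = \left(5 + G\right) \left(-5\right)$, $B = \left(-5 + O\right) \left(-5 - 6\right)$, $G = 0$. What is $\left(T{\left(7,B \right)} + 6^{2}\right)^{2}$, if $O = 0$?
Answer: $121$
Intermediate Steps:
$B = 55$ ($B = \left(-5 + 0\right) \left(-5 - 6\right) = \left(-5\right) \left(-11\right) = 55$)
$T{\left(y,A \right)} = -25$ ($T{\left(y,A \right)} = \left(5 + 0\right) \left(-5\right) = 5 \left(-5\right) = -25$)
$\left(T{\left(7,B \right)} + 6^{2}\right)^{2} = \left(-25 + 6^{2}\right)^{2} = \left(-25 + 36\right)^{2} = 11^{2} = 121$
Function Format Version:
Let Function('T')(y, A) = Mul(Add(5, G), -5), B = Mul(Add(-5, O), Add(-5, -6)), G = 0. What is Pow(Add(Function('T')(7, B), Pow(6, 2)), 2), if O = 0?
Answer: 121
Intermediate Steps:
B = 55 (B = Mul(Add(-5, 0), Add(-5, -6)) = Mul(-5, -11) = 55)
Function('T')(y, A) = -25 (Function('T')(y, A) = Mul(Add(5, 0), -5) = Mul(5, -5) = -25)
Pow(Add(Function('T')(7, B), Pow(6, 2)), 2) = Pow(Add(-25, Pow(6, 2)), 2) = Pow(Add(-25, 36), 2) = Pow(11, 2) = 121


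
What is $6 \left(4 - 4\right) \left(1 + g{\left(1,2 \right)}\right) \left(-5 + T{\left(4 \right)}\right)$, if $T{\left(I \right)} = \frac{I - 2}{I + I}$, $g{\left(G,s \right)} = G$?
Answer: $0$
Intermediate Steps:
$T{\left(I \right)} = \frac{-2 + I}{2 I}$
$6 \left(4 - 4\right) \left(1 + g{\left(1,2 \right)}\right) \left(-5 + T{\left(4 \right)}\right) = 6 \left(4 - 4\right) \left(1 + 1\right) \left(-5 + \frac{-2 + 4}{2 \cdot 4}\right) = 6 \cdot 0 \cdot 2 \left(-5 + \frac{1}{2} \cdot \frac{1}{4} \cdot 2\right) = 6 \cdot 0 \left(-5 + \frac{1}{4}\right) = 0 \left(- \frac{19}{4}\right) = 0$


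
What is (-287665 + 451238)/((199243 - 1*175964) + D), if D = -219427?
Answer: -163573/196148 ≈ -0.83393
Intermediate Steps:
(-287665 + 451238)/((199243 - 1*175964) + D) = (-287665 + 451238)/((199243 - 1*175964) - 219427) = 163573/((199243 - 175964) - 219427) = 163573/(23279 - 219427) = 163573/(-196148) = 163573*(-1/196148) = -163573/196148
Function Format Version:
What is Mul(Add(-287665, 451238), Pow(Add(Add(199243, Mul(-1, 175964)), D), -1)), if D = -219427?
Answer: Rational(-163573, 196148) ≈ -0.83393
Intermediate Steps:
Mul(Add(-287665, 451238), Pow(Add(Add(199243, Mul(-1, 175964)), D), -1)) = Mul(Add(-287665, 451238), Pow(Add(Add(199243, Mul(-1, 175964)), -219427), -1)) = Mul(163573, Pow(Add(Add(199243, -175964), -219427), -1)) = Mul(163573, Pow(Add(23279, -219427), -1)) = Mul(163573, Pow(-196148, -1)) = Mul(163573, Rational(-1, 196148)) = Rational(-163573, 196148)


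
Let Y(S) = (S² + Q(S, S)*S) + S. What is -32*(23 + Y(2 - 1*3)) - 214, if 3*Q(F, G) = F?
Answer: -2882/3 ≈ -960.67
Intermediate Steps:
Q(F, G) = F/3
Y(S) = S + 4*S²/3 (Y(S) = (S² + (S/3)*S) + S = (S² + S²/3) + S = 4*S²/3 + S = S + 4*S²/3)
-32*(23 + Y(2 - 1*3)) - 214 = -32*(23 + (2 - 1*3)*(3 + 4*(2 - 1*3))/3) - 214 = -32*(23 + (2 - 3)*(3 + 4*(2 - 3))/3) - 214 = -32*(23 + (⅓)*(-1)*(3 + 4*(-1))) - 214 = -32*(23 + (⅓)*(-1)*(3 - 4)) - 214 = -32*(23 + (⅓)*(-1)*(-1)) - 214 = -32*(23 + ⅓) - 214 = -32*70/3 - 214 = -2240/3 - 214 = -2882/3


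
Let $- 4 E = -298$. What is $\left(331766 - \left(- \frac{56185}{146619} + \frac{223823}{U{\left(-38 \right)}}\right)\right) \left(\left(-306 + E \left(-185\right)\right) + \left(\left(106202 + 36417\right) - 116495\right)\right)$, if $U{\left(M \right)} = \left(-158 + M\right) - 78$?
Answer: $\frac{321614283891131933}{80347212} \approx 4.0028 \cdot 10^{9}$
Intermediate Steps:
$E = \frac{149}{2}$ ($E = \left(- \frac{1}{4}\right) \left(-298\right) = \frac{149}{2} \approx 74.5$)
$U{\left(M \right)} = -236 + M$
$\left(331766 - \left(- \frac{56185}{146619} + \frac{223823}{U{\left(-38 \right)}}\right)\right) \left(\left(-306 + E \left(-185\right)\right) + \left(\left(106202 + 36417\right) - 116495\right)\right) = \left(331766 - \left(- \frac{56185}{146619} + \frac{223823}{-236 - 38}\right)\right) \left(\left(-306 + \frac{149}{2} \left(-185\right)\right) + \left(\left(106202 + 36417\right) - 116495\right)\right) = \left(331766 - \left(- \frac{56185}{146619} + \frac{223823}{-274}\right)\right) \left(\left(-306 - \frac{27565}{2}\right) + \left(142619 - 116495\right)\right) = \left(331766 + \left(\frac{56185}{146619} - - \frac{223823}{274}\right)\right) \left(- \frac{28177}{2} + 26124\right) = \left(331766 + \left(\frac{56185}{146619} + \frac{223823}{274}\right)\right) \frac{24071}{2} = \left(331766 + \frac{32832099127}{40173606}\right) \frac{24071}{2} = \frac{13361068667323}{40173606} \cdot \frac{24071}{2} = \frac{321614283891131933}{80347212}$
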